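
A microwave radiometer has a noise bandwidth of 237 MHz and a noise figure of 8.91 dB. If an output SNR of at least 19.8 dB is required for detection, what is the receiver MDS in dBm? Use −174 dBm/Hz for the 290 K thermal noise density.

−61.5 dBm

Sensitivity = −174 + 10 log₁₀(B) + NF + SNR_min
= −174 + 83.75 + 8.91 + 19.8
= −61.54 dBm → −61.5 dBm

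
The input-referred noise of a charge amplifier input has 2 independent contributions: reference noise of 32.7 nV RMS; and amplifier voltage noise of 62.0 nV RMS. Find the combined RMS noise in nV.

Uncorrelated sources add in power (mean-square): V_tot = √(ΣV_i²)
V_tot = √[(3.27×10⁻⁸)² + (6.20×10⁻⁸)²] = 7.01×10⁻⁸ V = 70.1 nV

70.1 nV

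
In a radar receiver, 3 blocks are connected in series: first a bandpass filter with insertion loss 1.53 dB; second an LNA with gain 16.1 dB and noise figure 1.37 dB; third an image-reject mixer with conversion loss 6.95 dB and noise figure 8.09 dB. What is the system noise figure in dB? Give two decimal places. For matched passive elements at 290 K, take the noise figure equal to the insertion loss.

Convert to linear (a loss of L dB is a gain of −L dB): F_i = 10^(NF_i/10), G_i = 10^(G_i,dB/10)
  Stage 1: F_1 = 10^(1.53/10) = 1.422, G_1 = 10^(−1.53/10) = 0.7031
  Stage 2: F_2 = 10^(1.37/10) = 1.371, G_2 = 10^(16.1/10) = 40.74
  Stage 3: F_3 = 10^(8.09/10) = 6.442, G_3 = 10^(−6.95/10) = 0.2018
Friis cascade:
  F = 1.422 + (1.371 − 1)/0.7031 + (6.442 − 1)/28.64 = 2.140
NF = 10 log₁₀(2.140) = 3.30 dB

3.30 dB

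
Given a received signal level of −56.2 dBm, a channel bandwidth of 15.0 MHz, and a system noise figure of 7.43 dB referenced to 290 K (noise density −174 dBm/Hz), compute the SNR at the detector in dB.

Noise floor: N = −174 + 10 log₁₀(B) + NF
10 log₁₀(1.50×10⁷) = 71.76 dB
N = −174 + 71.76 + 7.43 = −94.81 dBm
SNR = P_sig − N = −56.2 − (−94.81) = 38.61 dB → 38.6 dB

38.6 dB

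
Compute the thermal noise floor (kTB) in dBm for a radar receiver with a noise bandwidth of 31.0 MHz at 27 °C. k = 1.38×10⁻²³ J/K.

−98.9 dBm

T = 27 °C + 273.15 = 300.15 K
P_n = kTB = 1.38×10⁻²³ × 300.15 × 3.10×10⁷ = 1.28×10⁻¹³ W
In dBm: 10 log₁₀(1.28×10⁻¹³ / 10⁻³) = −98.9 dBm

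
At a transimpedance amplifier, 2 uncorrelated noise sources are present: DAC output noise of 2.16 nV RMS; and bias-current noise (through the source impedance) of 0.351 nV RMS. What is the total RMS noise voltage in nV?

2.19 nV

Uncorrelated sources add in power (mean-square): V_tot = √(ΣV_i²)
V_tot = √[(2.16×10⁻⁹)² + (3.51×10⁻¹⁰)²] = 2.19×10⁻⁹ V = 2.19 nV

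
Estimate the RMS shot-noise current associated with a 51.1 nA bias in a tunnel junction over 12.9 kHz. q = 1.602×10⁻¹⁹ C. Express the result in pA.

14.5 pA

I_n = √(2qI·B)
2qI·B = 2 × 1.602×10⁻¹⁹ × 5.11×10⁻⁸ × 1.29×10⁴ = 2.11×10⁻²² A²
I_n = √(2.11×10⁻²²) = 1.45×10⁻¹¹ A = 14.5 pA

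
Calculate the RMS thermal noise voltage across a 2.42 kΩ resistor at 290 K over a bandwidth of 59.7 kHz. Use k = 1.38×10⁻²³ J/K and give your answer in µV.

V_n = √(4kTRB)
4kTRB = 4 × 1.38×10⁻²³ × 290 × 2.42×10³ × 5.97×10⁴ = 2.31×10⁻¹² V²
V_n = √(2.31×10⁻¹²) = 1.52×10⁻⁶ V = 1.52 µV

1.52 µV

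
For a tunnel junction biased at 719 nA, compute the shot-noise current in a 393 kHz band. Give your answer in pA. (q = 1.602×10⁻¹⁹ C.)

301 pA

I_n = √(2qI·B)
2qI·B = 2 × 1.602×10⁻¹⁹ × 7.19×10⁻⁷ × 3.93×10⁵ = 9.05×10⁻²⁰ A²
I_n = √(9.05×10⁻²⁰) = 3.01×10⁻¹⁰ A = 301 pA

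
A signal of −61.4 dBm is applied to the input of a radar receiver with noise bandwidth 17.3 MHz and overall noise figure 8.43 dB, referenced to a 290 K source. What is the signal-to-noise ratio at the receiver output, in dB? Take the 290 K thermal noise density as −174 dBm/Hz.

31.8 dB

Noise floor: N = −174 + 10 log₁₀(B) + NF
10 log₁₀(1.73×10⁷) = 72.38 dB
N = −174 + 72.38 + 8.43 = −93.19 dBm
SNR = P_sig − N = −61.4 − (−93.19) = 31.79 dB → 31.8 dB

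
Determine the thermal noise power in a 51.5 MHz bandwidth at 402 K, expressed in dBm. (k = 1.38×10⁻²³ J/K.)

P_n = kTB = 1.38×10⁻²³ × 402 × 5.15×10⁷ = 2.86×10⁻¹³ W
In dBm: 10 log₁₀(2.86×10⁻¹³ / 10⁻³) = −95.4 dBm

−95.4 dBm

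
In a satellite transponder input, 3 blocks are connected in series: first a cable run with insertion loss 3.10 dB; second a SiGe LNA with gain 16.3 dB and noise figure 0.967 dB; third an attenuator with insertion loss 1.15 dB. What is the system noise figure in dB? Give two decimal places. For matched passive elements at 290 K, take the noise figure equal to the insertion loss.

Convert to linear (a loss of L dB is a gain of −L dB): F_i = 10^(NF_i/10), G_i = 10^(G_i,dB/10)
  Stage 1: F_1 = 10^(3.10/10) = 2.042, G_1 = 10^(−3.10/10) = 0.4898
  Stage 2: F_2 = 10^(0.967/10) = 1.249, G_2 = 10^(16.3/10) = 42.66
  Stage 3: F_3 = 10^(1.15/10) = 1.303, G_3 = 10^(−1.15/10) = 0.7674
Friis cascade:
  F = 2.042 + (1.249 − 1)/0.4898 + (1.303 − 1)/20.89 = 2.565
NF = 10 log₁₀(2.565) = 4.09 dB

4.09 dB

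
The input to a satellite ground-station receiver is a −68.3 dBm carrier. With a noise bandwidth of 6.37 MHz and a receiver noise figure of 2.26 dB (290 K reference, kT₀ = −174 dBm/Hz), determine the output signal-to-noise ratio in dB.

35.4 dB

Noise floor: N = −174 + 10 log₁₀(B) + NF
10 log₁₀(6.37×10⁶) = 68.04 dB
N = −174 + 68.04 + 2.26 = −103.70 dBm
SNR = P_sig − N = −68.3 − (−103.70) = 35.40 dB → 35.4 dB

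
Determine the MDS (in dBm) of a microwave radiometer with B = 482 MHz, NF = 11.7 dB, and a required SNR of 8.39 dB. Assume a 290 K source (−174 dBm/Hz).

−67.1 dBm

Sensitivity = −174 + 10 log₁₀(B) + NF + SNR_min
= −174 + 86.83 + 11.7 + 8.39
= −67.08 dBm → −67.1 dBm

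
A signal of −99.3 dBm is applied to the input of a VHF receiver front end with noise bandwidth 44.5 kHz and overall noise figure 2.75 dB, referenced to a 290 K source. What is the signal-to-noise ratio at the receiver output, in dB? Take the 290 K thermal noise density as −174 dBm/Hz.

25.5 dB

Noise floor: N = −174 + 10 log₁₀(B) + NF
10 log₁₀(4.45×10⁴) = 46.48 dB
N = −174 + 46.48 + 2.75 = −124.77 dBm
SNR = P_sig − N = −99.3 − (−124.77) = 25.47 dB → 25.5 dB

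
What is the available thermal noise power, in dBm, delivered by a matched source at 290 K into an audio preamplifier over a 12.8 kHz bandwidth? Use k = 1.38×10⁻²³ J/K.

−132.9 dBm

P_n = kTB = 1.38×10⁻²³ × 290 × 1.28×10⁴ = 5.12×10⁻¹⁷ W
In dBm: 10 log₁₀(5.12×10⁻¹⁷ / 10⁻³) = −132.9 dBm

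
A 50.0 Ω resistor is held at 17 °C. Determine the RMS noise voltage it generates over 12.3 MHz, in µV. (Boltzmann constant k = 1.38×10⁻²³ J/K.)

T = 17 °C + 273.15 = 290.15 K
V_n = √(4kTRB)
4kTRB = 4 × 1.38×10⁻²³ × 290.15 × 5.00×10¹ × 1.23×10⁷ = 9.85×10⁻¹² V²
V_n = √(9.85×10⁻¹²) = 3.14×10⁻⁶ V = 3.14 µV

3.14 µV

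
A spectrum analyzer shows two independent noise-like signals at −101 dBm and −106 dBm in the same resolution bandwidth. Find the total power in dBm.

Convert to linear, add, convert back:
P₁ = 7.94×10⁻¹⁴ W, P₂ = 2.51×10⁻¹⁴ W
P_tot = 1.05×10⁻¹³ W → 10 log₁₀(P_tot / 10⁻³) = −99.8 dBm

−99.8 dBm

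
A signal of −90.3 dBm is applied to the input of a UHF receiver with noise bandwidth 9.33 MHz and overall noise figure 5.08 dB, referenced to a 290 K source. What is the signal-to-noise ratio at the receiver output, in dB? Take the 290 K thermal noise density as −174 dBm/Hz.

Noise floor: N = −174 + 10 log₁₀(B) + NF
10 log₁₀(9.33×10⁶) = 69.7 dB
N = −174 + 69.7 + 5.08 = −99.22 dBm
SNR = P_sig − N = −90.3 − (−99.22) = 8.92 dB → 8.9 dB

8.9 dB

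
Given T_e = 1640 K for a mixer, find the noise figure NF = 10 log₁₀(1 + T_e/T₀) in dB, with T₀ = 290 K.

8.23 dB

F = 1 + T_e/T₀ = 1 + 1640/290 = 6.65517
NF = 10 log₁₀(6.65517) = 8.23 dB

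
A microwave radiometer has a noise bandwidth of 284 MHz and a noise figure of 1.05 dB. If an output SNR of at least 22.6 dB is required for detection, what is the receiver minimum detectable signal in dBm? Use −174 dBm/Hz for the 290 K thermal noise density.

−65.8 dBm

Sensitivity = −174 + 10 log₁₀(B) + NF + SNR_min
= −174 + 84.53 + 1.05 + 22.6
= −65.82 dBm → −65.8 dBm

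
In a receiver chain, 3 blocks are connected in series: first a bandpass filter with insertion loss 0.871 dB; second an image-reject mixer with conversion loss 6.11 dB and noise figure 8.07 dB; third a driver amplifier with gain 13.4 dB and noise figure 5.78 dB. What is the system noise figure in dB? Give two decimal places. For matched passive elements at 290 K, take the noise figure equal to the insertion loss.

13.37 dB

Convert to linear (a loss of L dB is a gain of −L dB): F_i = 10^(NF_i/10), G_i = 10^(G_i,dB/10)
  Stage 1: F_1 = 10^(0.871/10) = 1.222, G_1 = 10^(−0.871/10) = 0.8183
  Stage 2: F_2 = 10^(8.07/10) = 6.412, G_2 = 10^(−6.11/10) = 0.2449
  Stage 3: F_3 = 10^(5.78/10) = 3.784, G_3 = 10^(13.4/10) = 21.88
Friis cascade:
  F = 1.222 + (6.412 − 1)/0.8183 + (3.784 − 1)/0.2004 = 21.73
NF = 10 log₁₀(21.73) = 13.37 dB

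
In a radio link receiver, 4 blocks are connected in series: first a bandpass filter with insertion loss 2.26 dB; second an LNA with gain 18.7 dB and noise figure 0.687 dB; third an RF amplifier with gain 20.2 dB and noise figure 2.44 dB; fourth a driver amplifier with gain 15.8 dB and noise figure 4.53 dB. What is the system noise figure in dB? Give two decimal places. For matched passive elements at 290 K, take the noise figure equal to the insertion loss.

Convert to linear (a loss of L dB is a gain of −L dB): F_i = 10^(NF_i/10), G_i = 10^(G_i,dB/10)
  Stage 1: F_1 = 10^(2.26/10) = 1.683, G_1 = 10^(−2.26/10) = 0.5943
  Stage 2: F_2 = 10^(0.687/10) = 1.171, G_2 = 10^(18.7/10) = 74.13
  Stage 3: F_3 = 10^(2.44/10) = 1.754, G_3 = 10^(20.2/10) = 104.7
  Stage 4: F_4 = 10^(4.53/10) = 2.838, G_4 = 10^(15.8/10) = 38.02
Friis cascade:
  F = 1.683 + (1.171 − 1)/0.5943 + (1.754 − 1)/44.06 + (2.838 − 1)/4613 = 1.989
NF = 10 log₁₀(1.989) = 2.99 dB

2.99 dB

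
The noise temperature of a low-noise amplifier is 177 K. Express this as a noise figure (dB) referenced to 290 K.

2.07 dB

F = 1 + T_e/T₀ = 1 + 177/290 = 1.61034
NF = 10 log₁₀(1.61034) = 2.07 dB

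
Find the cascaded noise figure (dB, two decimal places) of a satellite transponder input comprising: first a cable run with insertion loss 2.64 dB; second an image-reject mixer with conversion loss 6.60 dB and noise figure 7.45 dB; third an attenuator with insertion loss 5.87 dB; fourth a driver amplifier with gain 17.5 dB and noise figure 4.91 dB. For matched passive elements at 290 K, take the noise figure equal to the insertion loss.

Convert to linear (a loss of L dB is a gain of −L dB): F_i = 10^(NF_i/10), G_i = 10^(G_i,dB/10)
  Stage 1: F_1 = 10^(2.64/10) = 1.837, G_1 = 10^(−2.64/10) = 0.5445
  Stage 2: F_2 = 10^(7.45/10) = 5.559, G_2 = 10^(−6.60/10) = 0.2188
  Stage 3: F_3 = 10^(5.87/10) = 3.864, G_3 = 10^(−5.87/10) = 0.2588
  Stage 4: F_4 = 10^(4.91/10) = 3.097, G_4 = 10^(17.5/10) = 56.23
Friis cascade:
  F = 1.837 + (5.559 − 1)/0.5445 + (3.864 − 1)/0.1191 + (3.097 − 1)/0.03083 = 102.3
NF = 10 log₁₀(102.3) = 20.10 dB

20.10 dB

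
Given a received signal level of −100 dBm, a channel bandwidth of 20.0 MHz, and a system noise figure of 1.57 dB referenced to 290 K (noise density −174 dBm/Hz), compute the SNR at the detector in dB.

Noise floor: N = −174 + 10 log₁₀(B) + NF
10 log₁₀(2.00×10⁷) = 73.01 dB
N = −174 + 73.01 + 1.57 = −99.42 dBm
SNR = P_sig − N = −100 − (−99.42) = −0.58 dB → −0.6 dB

−0.6 dB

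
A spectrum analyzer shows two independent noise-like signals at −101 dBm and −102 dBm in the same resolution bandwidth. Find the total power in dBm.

−98.5 dBm

Convert to linear, add, convert back:
P₁ = 7.94×10⁻¹⁴ W, P₂ = 6.31×10⁻¹⁴ W
P_tot = 1.43×10⁻¹³ W → 10 log₁₀(P_tot / 10⁻³) = −98.5 dBm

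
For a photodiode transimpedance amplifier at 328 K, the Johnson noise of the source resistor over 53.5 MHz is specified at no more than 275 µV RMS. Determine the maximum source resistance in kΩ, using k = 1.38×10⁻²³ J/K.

Johnson–Nyquist: V_n = √(4kTRB) ⇒ R = V_n² / (4kTB)
4kTB = 4 × 1.38×10⁻²³ × 328 × 5.35×10⁷ = 9.69×10⁻¹³
R = (2.75×10⁻⁴)² / 9.69×10⁻¹³ = 7.81×10⁴ Ω = 78.1 kΩ

78.1 kΩ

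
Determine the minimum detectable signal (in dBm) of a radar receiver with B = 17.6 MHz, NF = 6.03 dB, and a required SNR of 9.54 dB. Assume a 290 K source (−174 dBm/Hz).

Sensitivity = −174 + 10 log₁₀(B) + NF + SNR_min
= −174 + 72.46 + 6.03 + 9.54
= −85.97 dBm → −86.0 dBm

−86.0 dBm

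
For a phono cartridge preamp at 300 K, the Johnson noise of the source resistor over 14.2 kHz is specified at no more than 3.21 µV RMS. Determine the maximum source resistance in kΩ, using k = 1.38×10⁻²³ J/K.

43.8 kΩ

Johnson–Nyquist: V_n = √(4kTRB) ⇒ R = V_n² / (4kTB)
4kTB = 4 × 1.38×10⁻²³ × 300 × 1.42×10⁴ = 2.35×10⁻¹⁶
R = (3.21×10⁻⁶)² / 2.35×10⁻¹⁶ = 4.38×10⁴ Ω = 43.8 kΩ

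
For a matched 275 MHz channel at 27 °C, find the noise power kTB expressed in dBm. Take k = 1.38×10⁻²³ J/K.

−89.4 dBm

T = 27 °C + 273.15 = 300.15 K
P_n = kTB = 1.38×10⁻²³ × 300.15 × 2.75×10⁸ = 1.14×10⁻¹² W
In dBm: 10 log₁₀(1.14×10⁻¹² / 10⁻³) = −89.4 dBm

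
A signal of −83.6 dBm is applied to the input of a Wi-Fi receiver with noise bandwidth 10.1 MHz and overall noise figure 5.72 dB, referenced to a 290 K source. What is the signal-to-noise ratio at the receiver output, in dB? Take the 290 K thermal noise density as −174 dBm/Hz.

14.6 dB

Noise floor: N = −174 + 10 log₁₀(B) + NF
10 log₁₀(1.01×10⁷) = 70.04 dB
N = −174 + 70.04 + 5.72 = −98.24 dBm
SNR = P_sig − N = −83.6 − (−98.24) = 14.64 dB → 14.6 dB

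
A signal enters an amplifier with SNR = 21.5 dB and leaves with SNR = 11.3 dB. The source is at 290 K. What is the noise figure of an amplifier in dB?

NF (dB) = SNR_in(dB) − SNR_out(dB) when the source is at T₀
NF = 21.5 − 11.3 = 10.2 dB

10.2 dB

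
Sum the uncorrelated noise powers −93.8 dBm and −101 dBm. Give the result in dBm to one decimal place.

Convert to linear, add, convert back:
P₁ = 4.17×10⁻¹³ W, P₂ = 7.94×10⁻¹⁴ W
P_tot = 4.96×10⁻¹³ W → 10 log₁₀(P_tot / 10⁻³) = −93.0 dBm

−93.0 dBm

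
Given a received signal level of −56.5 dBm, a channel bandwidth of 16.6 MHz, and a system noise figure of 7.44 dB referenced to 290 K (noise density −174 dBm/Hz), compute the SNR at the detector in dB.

Noise floor: N = −174 + 10 log₁₀(B) + NF
10 log₁₀(1.66×10⁷) = 72.2 dB
N = −174 + 72.2 + 7.44 = −94.36 dBm
SNR = P_sig − N = −56.5 − (−94.36) = 37.86 dB → 37.9 dB

37.9 dB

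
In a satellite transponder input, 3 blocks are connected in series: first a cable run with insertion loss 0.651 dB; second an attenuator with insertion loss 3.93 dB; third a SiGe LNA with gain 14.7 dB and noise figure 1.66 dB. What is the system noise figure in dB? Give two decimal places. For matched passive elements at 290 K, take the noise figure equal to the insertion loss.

Convert to linear (a loss of L dB is a gain of −L dB): F_i = 10^(NF_i/10), G_i = 10^(G_i,dB/10)
  Stage 1: F_1 = 10^(0.651/10) = 1.162, G_1 = 10^(−0.651/10) = 0.8608
  Stage 2: F_2 = 10^(3.93/10) = 2.472, G_2 = 10^(−3.93/10) = 0.4046
  Stage 3: F_3 = 10^(1.66/10) = 1.466, G_3 = 10^(14.7/10) = 29.51
Friis cascade:
  F = 1.162 + (2.472 − 1)/0.8608 + (1.466 − 1)/0.3483 = 4.208
NF = 10 log₁₀(4.208) = 6.24 dB

6.24 dB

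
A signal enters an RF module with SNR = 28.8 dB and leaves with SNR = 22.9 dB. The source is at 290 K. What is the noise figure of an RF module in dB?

5.9 dB

NF (dB) = SNR_in(dB) − SNR_out(dB) when the source is at T₀
NF = 28.8 − 22.9 = 5.9 dB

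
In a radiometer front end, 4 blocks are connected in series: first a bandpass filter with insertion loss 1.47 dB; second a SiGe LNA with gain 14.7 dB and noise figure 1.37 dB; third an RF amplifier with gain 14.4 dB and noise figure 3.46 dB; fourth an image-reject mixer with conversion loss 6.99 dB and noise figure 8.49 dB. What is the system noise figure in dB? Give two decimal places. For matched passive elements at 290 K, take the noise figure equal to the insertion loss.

Convert to linear (a loss of L dB is a gain of −L dB): F_i = 10^(NF_i/10), G_i = 10^(G_i,dB/10)
  Stage 1: F_1 = 10^(1.47/10) = 1.403, G_1 = 10^(−1.47/10) = 0.7129
  Stage 2: F_2 = 10^(1.37/10) = 1.371, G_2 = 10^(14.7/10) = 29.51
  Stage 3: F_3 = 10^(3.46/10) = 2.218, G_3 = 10^(14.4/10) = 27.54
  Stage 4: F_4 = 10^(8.49/10) = 7.063, G_4 = 10^(−6.99/10) = 0.2000
Friis cascade:
  F = 1.403 + (1.371 − 1)/0.7129 + (2.218 − 1)/21.04 + (7.063 − 1)/579.4 = 1.991
NF = 10 log₁₀(1.991) = 2.99 dB

2.99 dB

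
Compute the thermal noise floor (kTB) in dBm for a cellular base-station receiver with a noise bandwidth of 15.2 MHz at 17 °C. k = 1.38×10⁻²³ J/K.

−102.2 dBm

T = 17 °C + 273.15 = 290.15 K
P_n = kTB = 1.38×10⁻²³ × 290.15 × 1.52×10⁷ = 6.09×10⁻¹⁴ W
In dBm: 10 log₁₀(6.09×10⁻¹⁴ / 10⁻³) = −102.2 dBm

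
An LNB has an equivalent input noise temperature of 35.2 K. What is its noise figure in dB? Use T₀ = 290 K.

F = 1 + T_e/T₀ = 1 + 35.2/290 = 1.12138
NF = 10 log₁₀(1.12138) = 0.498 dB

0.498 dB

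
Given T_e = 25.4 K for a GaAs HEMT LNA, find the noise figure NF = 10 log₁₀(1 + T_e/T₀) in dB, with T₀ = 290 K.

0.365 dB

F = 1 + T_e/T₀ = 1 + 25.4/290 = 1.08759
NF = 10 log₁₀(1.08759) = 0.365 dB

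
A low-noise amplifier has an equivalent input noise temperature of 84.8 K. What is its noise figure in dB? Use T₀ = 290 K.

F = 1 + T_e/T₀ = 1 + 84.8/290 = 1.29241
NF = 10 log₁₀(1.29241) = 1.11 dB

1.11 dB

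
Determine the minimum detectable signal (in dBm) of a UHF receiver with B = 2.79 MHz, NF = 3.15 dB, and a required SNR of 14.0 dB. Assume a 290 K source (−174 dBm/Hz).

−92.4 dBm

Sensitivity = −174 + 10 log₁₀(B) + NF + SNR_min
= −174 + 64.46 + 3.15 + 14.0
= −92.39 dBm → −92.4 dBm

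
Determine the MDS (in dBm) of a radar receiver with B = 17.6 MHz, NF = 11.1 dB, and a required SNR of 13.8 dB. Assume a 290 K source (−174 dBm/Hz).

Sensitivity = −174 + 10 log₁₀(B) + NF + SNR_min
= −174 + 72.46 + 11.1 + 13.8
= −76.64 dBm → −76.6 dBm

−76.6 dBm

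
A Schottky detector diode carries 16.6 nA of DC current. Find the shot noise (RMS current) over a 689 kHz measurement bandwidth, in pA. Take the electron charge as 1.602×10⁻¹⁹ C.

I_n = √(2qI·B)
2qI·B = 2 × 1.602×10⁻¹⁹ × 1.66×10⁻⁸ × 6.89×10⁵ = 3.66×10⁻²¹ A²
I_n = √(3.66×10⁻²¹) = 6.05×10⁻¹¹ A = 60.5 pA

60.5 pA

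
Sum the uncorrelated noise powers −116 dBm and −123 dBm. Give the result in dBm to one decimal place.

−115.2 dBm

Convert to linear, add, convert back:
P₁ = 2.51×10⁻¹⁵ W, P₂ = 5.01×10⁻¹⁶ W
P_tot = 3.01×10⁻¹⁵ W → 10 log₁₀(P_tot / 10⁻³) = −115.2 dBm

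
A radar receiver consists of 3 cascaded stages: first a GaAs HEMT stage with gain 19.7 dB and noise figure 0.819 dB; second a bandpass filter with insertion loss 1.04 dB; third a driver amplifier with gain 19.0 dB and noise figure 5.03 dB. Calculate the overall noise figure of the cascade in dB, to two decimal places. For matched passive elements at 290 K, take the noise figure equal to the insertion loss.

Convert to linear (a loss of L dB is a gain of −L dB): F_i = 10^(NF_i/10), G_i = 10^(G_i,dB/10)
  Stage 1: F_1 = 10^(0.819/10) = 1.208, G_1 = 10^(19.7/10) = 93.33
  Stage 2: F_2 = 10^(1.04/10) = 1.271, G_2 = 10^(−1.04/10) = 0.7870
  Stage 3: F_3 = 10^(5.03/10) = 3.184, G_3 = 10^(19.0/10) = 79.43
Friis cascade:
  F = 1.208 + (1.271 − 1)/93.33 + (3.184 − 1)/73.45 = 1.240
NF = 10 log₁₀(1.240) = 0.93 dB

0.93 dB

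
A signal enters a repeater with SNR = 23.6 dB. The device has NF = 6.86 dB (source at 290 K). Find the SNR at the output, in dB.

By definition F = SNR_in/SNR_out, so in dB: SNR_out = SNR_in − NF
SNR_out = 23.6 − 6.86 = 16.74 dB

16.74 dB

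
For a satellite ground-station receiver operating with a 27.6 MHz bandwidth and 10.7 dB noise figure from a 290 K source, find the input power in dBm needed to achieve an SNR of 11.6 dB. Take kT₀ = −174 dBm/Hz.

−77.3 dBm

Sensitivity = −174 + 10 log₁₀(B) + NF + SNR_min
= −174 + 74.41 + 10.7 + 11.6
= −77.29 dBm → −77.3 dBm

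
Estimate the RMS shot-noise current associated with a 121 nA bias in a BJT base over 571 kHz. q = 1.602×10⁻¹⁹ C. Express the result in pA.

149 pA

I_n = √(2qI·B)
2qI·B = 2 × 1.602×10⁻¹⁹ × 1.21×10⁻⁷ × 5.71×10⁵ = 2.21×10⁻²⁰ A²
I_n = √(2.21×10⁻²⁰) = 1.49×10⁻¹⁰ A = 149 pA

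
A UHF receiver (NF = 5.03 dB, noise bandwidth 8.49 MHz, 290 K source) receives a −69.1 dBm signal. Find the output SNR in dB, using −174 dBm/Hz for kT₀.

Noise floor: N = −174 + 10 log₁₀(B) + NF
10 log₁₀(8.49×10⁶) = 69.29 dB
N = −174 + 69.29 + 5.03 = −99.68 dBm
SNR = P_sig − N = −69.1 − (−99.68) = 30.58 dB → 30.6 dB

30.6 dB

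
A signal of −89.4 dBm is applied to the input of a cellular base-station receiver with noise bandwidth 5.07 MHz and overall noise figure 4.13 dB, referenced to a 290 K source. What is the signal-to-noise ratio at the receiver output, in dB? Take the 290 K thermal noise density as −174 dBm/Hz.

13.4 dB

Noise floor: N = −174 + 10 log₁₀(B) + NF
10 log₁₀(5.07×10⁶) = 67.05 dB
N = −174 + 67.05 + 4.13 = −102.82 dBm
SNR = P_sig − N = −89.4 − (−102.82) = 13.42 dB → 13.4 dB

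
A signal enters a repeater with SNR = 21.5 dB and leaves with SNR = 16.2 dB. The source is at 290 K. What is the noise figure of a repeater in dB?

NF (dB) = SNR_in(dB) − SNR_out(dB) when the source is at T₀
NF = 21.5 − 16.2 = 5.3 dB

5.3 dB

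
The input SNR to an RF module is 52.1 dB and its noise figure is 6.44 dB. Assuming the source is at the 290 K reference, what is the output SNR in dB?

By definition F = SNR_in/SNR_out, so in dB: SNR_out = SNR_in − NF
SNR_out = 52.1 − 6.44 = 45.66 dB

45.66 dB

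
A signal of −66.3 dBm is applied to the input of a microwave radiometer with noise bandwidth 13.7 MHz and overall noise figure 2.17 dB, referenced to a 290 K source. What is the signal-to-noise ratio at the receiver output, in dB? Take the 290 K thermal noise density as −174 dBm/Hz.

34.2 dB

Noise floor: N = −174 + 10 log₁₀(B) + NF
10 log₁₀(1.37×10⁷) = 71.37 dB
N = −174 + 71.37 + 2.17 = −100.46 dBm
SNR = P_sig − N = −66.3 − (−100.46) = 34.16 dB → 34.2 dB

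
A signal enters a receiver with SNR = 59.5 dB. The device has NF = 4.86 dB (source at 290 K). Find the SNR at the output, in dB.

By definition F = SNR_in/SNR_out, so in dB: SNR_out = SNR_in − NF
SNR_out = 59.5 − 4.86 = 54.64 dB

54.64 dB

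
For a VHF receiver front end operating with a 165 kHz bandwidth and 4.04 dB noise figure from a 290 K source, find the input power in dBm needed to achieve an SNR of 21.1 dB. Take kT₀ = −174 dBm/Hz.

−96.7 dBm

Sensitivity = −174 + 10 log₁₀(B) + NF + SNR_min
= −174 + 52.17 + 4.04 + 21.1
= −96.69 dBm → −96.7 dBm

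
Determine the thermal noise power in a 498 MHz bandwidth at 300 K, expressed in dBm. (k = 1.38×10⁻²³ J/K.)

P_n = kTB = 1.38×10⁻²³ × 300 × 4.98×10⁸ = 2.06×10⁻¹² W
In dBm: 10 log₁₀(2.06×10⁻¹² / 10⁻³) = −86.9 dBm

−86.9 dBm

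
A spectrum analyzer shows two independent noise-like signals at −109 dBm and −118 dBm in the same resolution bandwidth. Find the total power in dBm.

−108.5 dBm

Convert to linear, add, convert back:
P₁ = 1.26×10⁻¹⁴ W, P₂ = 1.58×10⁻¹⁵ W
P_tot = 1.42×10⁻¹⁴ W → 10 log₁₀(P_tot / 10⁻³) = −108.5 dBm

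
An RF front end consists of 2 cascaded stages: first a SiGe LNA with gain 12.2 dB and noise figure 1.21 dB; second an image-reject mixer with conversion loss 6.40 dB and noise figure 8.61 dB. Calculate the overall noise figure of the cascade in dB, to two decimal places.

Convert to linear (a loss of L dB is a gain of −L dB): F_i = 10^(NF_i/10), G_i = 10^(G_i,dB/10)
  Stage 1: F_1 = 10^(1.21/10) = 1.321, G_1 = 10^(12.2/10) = 16.60
  Stage 2: F_2 = 10^(8.61/10) = 7.261, G_2 = 10^(−6.40/10) = 0.2291
Friis cascade:
  F = 1.321 + (7.261 − 1)/16.60 = 1.699
NF = 10 log₁₀(1.699) = 2.30 dB

2.30 dB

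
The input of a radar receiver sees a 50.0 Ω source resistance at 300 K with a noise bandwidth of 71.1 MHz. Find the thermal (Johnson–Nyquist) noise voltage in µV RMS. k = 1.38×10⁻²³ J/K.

V_n = √(4kTRB)
4kTRB = 4 × 1.38×10⁻²³ × 300 × 5.00×10¹ × 7.11×10⁷ = 5.89×10⁻¹¹ V²
V_n = √(5.89×10⁻¹¹) = 7.67×10⁻⁶ V = 7.67 µV

7.67 µV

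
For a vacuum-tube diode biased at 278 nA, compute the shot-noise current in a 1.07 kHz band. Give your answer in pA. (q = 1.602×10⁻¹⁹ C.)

9.76 pA

I_n = √(2qI·B)
2qI·B = 2 × 1.602×10⁻¹⁹ × 2.78×10⁻⁷ × 1.07×10³ = 9.53×10⁻²³ A²
I_n = √(9.53×10⁻²³) = 9.76×10⁻¹² A = 9.76 pA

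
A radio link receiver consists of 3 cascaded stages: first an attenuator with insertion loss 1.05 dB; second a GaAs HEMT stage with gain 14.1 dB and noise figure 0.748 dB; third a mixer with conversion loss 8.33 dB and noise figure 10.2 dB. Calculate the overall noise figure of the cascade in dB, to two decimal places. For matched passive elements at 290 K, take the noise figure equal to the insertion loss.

2.97 dB

Convert to linear (a loss of L dB is a gain of −L dB): F_i = 10^(NF_i/10), G_i = 10^(G_i,dB/10)
  Stage 1: F_1 = 10^(1.05/10) = 1.274, G_1 = 10^(−1.05/10) = 0.7852
  Stage 2: F_2 = 10^(0.748/10) = 1.188, G_2 = 10^(14.1/10) = 25.70
  Stage 3: F_3 = 10^(10.2/10) = 10.47, G_3 = 10^(−8.33/10) = 0.1469
Friis cascade:
  F = 1.274 + (1.188 − 1)/0.7852 + (10.47 − 1)/20.18 = 1.982
NF = 10 log₁₀(1.982) = 2.97 dB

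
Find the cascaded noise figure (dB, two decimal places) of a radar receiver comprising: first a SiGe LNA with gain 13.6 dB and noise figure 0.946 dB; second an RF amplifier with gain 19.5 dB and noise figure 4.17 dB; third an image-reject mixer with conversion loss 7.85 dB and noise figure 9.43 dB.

Convert to linear (a loss of L dB is a gain of −L dB): F_i = 10^(NF_i/10), G_i = 10^(G_i,dB/10)
  Stage 1: F_1 = 10^(0.946/10) = 1.243, G_1 = 10^(13.6/10) = 22.91
  Stage 2: F_2 = 10^(4.17/10) = 2.612, G_2 = 10^(19.5/10) = 89.13
  Stage 3: F_3 = 10^(9.43/10) = 8.770, G_3 = 10^(−7.85/10) = 0.1641
Friis cascade:
  F = 1.243 + (2.612 − 1)/22.91 + (8.770 − 1)/2042 = 1.318
NF = 10 log₁₀(1.318) = 1.20 dB

1.20 dB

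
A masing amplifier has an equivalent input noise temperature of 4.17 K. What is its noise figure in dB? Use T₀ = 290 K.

0.062 dB

F = 1 + T_e/T₀ = 1 + 4.17/290 = 1.01438
NF = 10 log₁₀(1.01438) = 0.062 dB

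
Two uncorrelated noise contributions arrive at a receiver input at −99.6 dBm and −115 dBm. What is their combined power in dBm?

−99.5 dBm

Convert to linear, add, convert back:
P₁ = 1.10×10⁻¹³ W, P₂ = 3.16×10⁻¹⁵ W
P_tot = 1.13×10⁻¹³ W → 10 log₁₀(P_tot / 10⁻³) = −99.5 dBm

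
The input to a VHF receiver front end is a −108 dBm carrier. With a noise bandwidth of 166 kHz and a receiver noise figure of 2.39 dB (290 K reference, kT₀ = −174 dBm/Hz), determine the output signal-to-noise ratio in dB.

Noise floor: N = −174 + 10 log₁₀(B) + NF
10 log₁₀(1.66×10⁵) = 52.2 dB
N = −174 + 52.2 + 2.39 = −119.41 dBm
SNR = P_sig − N = −108 − (−119.41) = 11.41 dB → 11.4 dB

11.4 dB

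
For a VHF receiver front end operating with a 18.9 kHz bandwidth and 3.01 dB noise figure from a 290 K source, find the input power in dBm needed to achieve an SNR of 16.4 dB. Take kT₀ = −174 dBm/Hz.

−111.8 dBm

Sensitivity = −174 + 10 log₁₀(B) + NF + SNR_min
= −174 + 42.76 + 3.01 + 16.4
= −111.83 dBm → −111.8 dBm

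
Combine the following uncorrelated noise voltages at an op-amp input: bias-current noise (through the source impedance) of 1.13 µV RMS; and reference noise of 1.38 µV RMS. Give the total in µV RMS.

1.78 µV

Uncorrelated sources add in power (mean-square): V_tot = √(ΣV_i²)
V_tot = √[(1.13×10⁻⁶)² + (1.38×10⁻⁶)²] = 1.78×10⁻⁶ V = 1.78 µV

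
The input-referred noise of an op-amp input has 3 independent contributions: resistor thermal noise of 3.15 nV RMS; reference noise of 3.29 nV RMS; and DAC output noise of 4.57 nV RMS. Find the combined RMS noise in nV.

6.45 nV

Uncorrelated sources add in power (mean-square): V_tot = √(ΣV_i²)
V_tot = √[(3.15×10⁻⁹)² + (3.29×10⁻⁹)² + (4.57×10⁻⁹)²] = 6.45×10⁻⁹ V = 6.45 nV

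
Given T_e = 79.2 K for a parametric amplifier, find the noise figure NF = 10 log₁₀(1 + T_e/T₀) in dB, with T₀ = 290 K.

F = 1 + T_e/T₀ = 1 + 79.2/290 = 1.2731
NF = 10 log₁₀(1.2731) = 1.05 dB

1.05 dB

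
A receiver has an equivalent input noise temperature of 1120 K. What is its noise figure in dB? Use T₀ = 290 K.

F = 1 + T_e/T₀ = 1 + 1120/290 = 4.86207
NF = 10 log₁₀(4.86207) = 6.87 dB

6.87 dB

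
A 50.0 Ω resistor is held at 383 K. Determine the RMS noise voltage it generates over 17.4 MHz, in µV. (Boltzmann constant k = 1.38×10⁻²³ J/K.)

4.29 µV

V_n = √(4kTRB)
4kTRB = 4 × 1.38×10⁻²³ × 383 × 5.00×10¹ × 1.74×10⁷ = 1.84×10⁻¹¹ V²
V_n = √(1.84×10⁻¹¹) = 4.29×10⁻⁶ V = 4.29 µV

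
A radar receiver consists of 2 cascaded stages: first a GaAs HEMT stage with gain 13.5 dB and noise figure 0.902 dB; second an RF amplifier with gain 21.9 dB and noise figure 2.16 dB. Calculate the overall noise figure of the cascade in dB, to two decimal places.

Convert to linear (a loss of L dB is a gain of −L dB): F_i = 10^(NF_i/10), G_i = 10^(G_i,dB/10)
  Stage 1: F_1 = 10^(0.902/10) = 1.231, G_1 = 10^(13.5/10) = 22.39
  Stage 2: F_2 = 10^(2.16/10) = 1.644, G_2 = 10^(21.9/10) = 154.9
Friis cascade:
  F = 1.231 + (1.644 − 1)/22.39 = 1.260
NF = 10 log₁₀(1.260) = 1.00 dB

1.00 dB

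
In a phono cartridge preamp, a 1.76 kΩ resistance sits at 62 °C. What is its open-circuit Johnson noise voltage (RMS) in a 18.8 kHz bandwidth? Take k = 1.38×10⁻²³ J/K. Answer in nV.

T = 62 °C + 273.15 = 335.15 K
V_n = √(4kTRB)
4kTRB = 4 × 1.38×10⁻²³ × 335.15 × 1.76×10³ × 1.88×10⁴ = 6.12×10⁻¹³ V²
V_n = √(6.12×10⁻¹³) = 7.82×10⁻⁷ V = 782 nV

782 nV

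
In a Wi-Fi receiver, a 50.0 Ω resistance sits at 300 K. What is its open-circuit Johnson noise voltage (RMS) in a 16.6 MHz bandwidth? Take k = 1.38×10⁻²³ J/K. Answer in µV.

3.71 µV

V_n = √(4kTRB)
4kTRB = 4 × 1.38×10⁻²³ × 300 × 5.00×10¹ × 1.66×10⁷ = 1.37×10⁻¹¹ V²
V_n = √(1.37×10⁻¹¹) = 3.71×10⁻⁶ V = 3.71 µV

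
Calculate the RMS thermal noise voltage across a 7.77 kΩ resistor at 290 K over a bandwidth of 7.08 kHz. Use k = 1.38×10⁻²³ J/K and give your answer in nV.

V_n = √(4kTRB)
4kTRB = 4 × 1.38×10⁻²³ × 290 × 7.77×10³ × 7.08×10³ = 8.81×10⁻¹³ V²
V_n = √(8.81×10⁻¹³) = 9.38×10⁻⁷ V = 938 nV

938 nV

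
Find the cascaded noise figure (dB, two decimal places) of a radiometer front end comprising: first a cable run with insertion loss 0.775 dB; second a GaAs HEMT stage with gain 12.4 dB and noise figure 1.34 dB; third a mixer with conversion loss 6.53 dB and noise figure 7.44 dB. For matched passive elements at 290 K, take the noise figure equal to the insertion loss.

Convert to linear (a loss of L dB is a gain of −L dB): F_i = 10^(NF_i/10), G_i = 10^(G_i,dB/10)
  Stage 1: F_1 = 10^(0.775/10) = 1.195, G_1 = 10^(−0.775/10) = 0.8366
  Stage 2: F_2 = 10^(1.34/10) = 1.361, G_2 = 10^(12.4/10) = 17.38
  Stage 3: F_3 = 10^(7.44/10) = 5.546, G_3 = 10^(−6.53/10) = 0.2223
Friis cascade:
  F = 1.195 + (1.361 − 1)/0.8366 + (5.546 − 1)/14.54 = 1.940
NF = 10 log₁₀(1.940) = 2.88 dB

2.88 dB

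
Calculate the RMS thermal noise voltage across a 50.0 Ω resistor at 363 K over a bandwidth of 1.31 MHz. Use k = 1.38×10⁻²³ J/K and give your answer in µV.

V_n = √(4kTRB)
4kTRB = 4 × 1.38×10⁻²³ × 363 × 5.00×10¹ × 1.31×10⁶ = 1.31×10⁻¹² V²
V_n = √(1.31×10⁻¹²) = 1.15×10⁻⁶ V = 1.15 µV

1.15 µV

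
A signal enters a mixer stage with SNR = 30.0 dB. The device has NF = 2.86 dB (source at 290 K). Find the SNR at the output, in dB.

By definition F = SNR_in/SNR_out, so in dB: SNR_out = SNR_in − NF
SNR_out = 30.0 − 2.86 = 27.14 dB

27.14 dB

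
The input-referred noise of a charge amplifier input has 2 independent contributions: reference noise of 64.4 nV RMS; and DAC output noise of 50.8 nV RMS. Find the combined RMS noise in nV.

Uncorrelated sources add in power (mean-square): V_tot = √(ΣV_i²)
V_tot = √[(6.44×10⁻⁸)² + (5.08×10⁻⁸)²] = 8.20×10⁻⁸ V = 82.0 nV

82.0 nV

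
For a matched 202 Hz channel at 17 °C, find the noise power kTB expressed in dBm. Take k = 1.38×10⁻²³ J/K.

T = 17 °C + 273.15 = 290.15 K
P_n = kTB = 1.38×10⁻²³ × 290.15 × 2.02×10² = 8.09×10⁻¹⁹ W
In dBm: 10 log₁₀(8.09×10⁻¹⁹ / 10⁻³) = −150.9 dBm

−150.9 dBm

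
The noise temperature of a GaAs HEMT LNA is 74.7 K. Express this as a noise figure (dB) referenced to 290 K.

F = 1 + T_e/T₀ = 1 + 74.7/290 = 1.25759
NF = 10 log₁₀(1.25759) = 0.995 dB

0.995 dB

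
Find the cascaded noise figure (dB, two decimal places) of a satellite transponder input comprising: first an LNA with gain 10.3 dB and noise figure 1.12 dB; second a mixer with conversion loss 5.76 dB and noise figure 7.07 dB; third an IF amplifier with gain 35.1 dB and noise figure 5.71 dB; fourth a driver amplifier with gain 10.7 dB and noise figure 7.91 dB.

4.21 dB

Convert to linear (a loss of L dB is a gain of −L dB): F_i = 10^(NF_i/10), G_i = 10^(G_i,dB/10)
  Stage 1: F_1 = 10^(1.12/10) = 1.294, G_1 = 10^(10.3/10) = 10.72
  Stage 2: F_2 = 10^(7.07/10) = 5.093, G_2 = 10^(−5.76/10) = 0.2655
  Stage 3: F_3 = 10^(5.71/10) = 3.724, G_3 = 10^(35.1/10) = 3236
  Stage 4: F_4 = 10^(7.91/10) = 6.180, G_4 = 10^(10.7/10) = 11.75
Friis cascade:
  F = 1.294 + (5.093 − 1)/10.72 + (3.724 − 1)/2.844 + (6.180 − 1)/9204 = 2.634
NF = 10 log₁₀(2.634) = 4.21 dB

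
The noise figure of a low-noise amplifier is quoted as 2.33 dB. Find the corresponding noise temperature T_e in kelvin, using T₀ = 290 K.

206 K

F = 10^(2.33/10) = 1.71002
T_e = (F − 1)·T₀ = (1.71002 − 1) × 290 = 206 K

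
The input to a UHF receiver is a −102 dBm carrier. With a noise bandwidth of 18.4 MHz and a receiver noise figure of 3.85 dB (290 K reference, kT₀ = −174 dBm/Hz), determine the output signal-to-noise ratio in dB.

−4.5 dB

Noise floor: N = −174 + 10 log₁₀(B) + NF
10 log₁₀(1.84×10⁷) = 72.65 dB
N = −174 + 72.65 + 3.85 = −97.50 dBm
SNR = P_sig − N = −102 − (−97.50) = −4.50 dB → −4.5 dB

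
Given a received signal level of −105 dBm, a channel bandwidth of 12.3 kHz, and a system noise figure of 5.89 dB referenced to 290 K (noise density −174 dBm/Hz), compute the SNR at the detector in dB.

22.2 dB

Noise floor: N = −174 + 10 log₁₀(B) + NF
10 log₁₀(1.23×10⁴) = 40.9 dB
N = −174 + 40.9 + 5.89 = −127.21 dBm
SNR = P_sig − N = −105 − (−127.21) = 22.21 dB → 22.2 dB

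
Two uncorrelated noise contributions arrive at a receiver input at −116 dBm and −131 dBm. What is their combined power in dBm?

Convert to linear, add, convert back:
P₁ = 2.51×10⁻¹⁵ W, P₂ = 7.94×10⁻¹⁷ W
P_tot = 2.59×10⁻¹⁵ W → 10 log₁₀(P_tot / 10⁻³) = −115.9 dBm

−115.9 dBm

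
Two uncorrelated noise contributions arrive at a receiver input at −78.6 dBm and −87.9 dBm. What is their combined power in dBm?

Convert to linear, add, convert back:
P₁ = 1.38×10⁻¹¹ W, P₂ = 1.62×10⁻¹² W
P_tot = 1.54×10⁻¹¹ W → 10 log₁₀(P_tot / 10⁻³) = −78.1 dBm

−78.1 dBm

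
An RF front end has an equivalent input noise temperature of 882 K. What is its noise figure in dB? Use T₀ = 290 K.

6.07 dB

F = 1 + T_e/T₀ = 1 + 882/290 = 4.04138
NF = 10 log₁₀(4.04138) = 6.07 dB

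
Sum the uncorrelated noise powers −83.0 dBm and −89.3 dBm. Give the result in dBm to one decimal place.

−82.1 dBm

Convert to linear, add, convert back:
P₁ = 5.01×10⁻¹² W, P₂ = 1.17×10⁻¹² W
P_tot = 6.19×10⁻¹² W → 10 log₁₀(P_tot / 10⁻³) = −82.1 dBm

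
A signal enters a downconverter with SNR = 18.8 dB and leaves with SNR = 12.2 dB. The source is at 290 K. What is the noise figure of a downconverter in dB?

6.6 dB

NF (dB) = SNR_in(dB) − SNR_out(dB) when the source is at T₀
NF = 18.8 − 12.2 = 6.6 dB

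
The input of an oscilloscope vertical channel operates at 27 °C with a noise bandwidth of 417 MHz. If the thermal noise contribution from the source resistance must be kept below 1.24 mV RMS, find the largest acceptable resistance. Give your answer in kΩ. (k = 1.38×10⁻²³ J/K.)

T = 27 °C + 273.15 = 300.15 K
Johnson–Nyquist: V_n = √(4kTRB) ⇒ R = V_n² / (4kTB)
4kTB = 4 × 1.38×10⁻²³ × 300.15 × 4.17×10⁸ = 6.91×10⁻¹²
R = (1.24×10⁻³)² / 6.91×10⁻¹² = 2.23×10⁵ Ω = 223 kΩ

223 kΩ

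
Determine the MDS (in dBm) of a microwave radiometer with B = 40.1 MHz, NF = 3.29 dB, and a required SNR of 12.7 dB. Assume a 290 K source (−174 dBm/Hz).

−82.0 dBm

Sensitivity = −174 + 10 log₁₀(B) + NF + SNR_min
= −174 + 76.03 + 3.29 + 12.7
= −81.98 dBm → −82.0 dBm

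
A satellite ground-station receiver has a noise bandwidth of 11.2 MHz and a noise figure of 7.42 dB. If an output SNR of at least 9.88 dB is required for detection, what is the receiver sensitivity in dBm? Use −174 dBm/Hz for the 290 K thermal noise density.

−86.2 dBm

Sensitivity = −174 + 10 log₁₀(B) + NF + SNR_min
= −174 + 70.49 + 7.42 + 9.88
= −86.21 dBm → −86.2 dBm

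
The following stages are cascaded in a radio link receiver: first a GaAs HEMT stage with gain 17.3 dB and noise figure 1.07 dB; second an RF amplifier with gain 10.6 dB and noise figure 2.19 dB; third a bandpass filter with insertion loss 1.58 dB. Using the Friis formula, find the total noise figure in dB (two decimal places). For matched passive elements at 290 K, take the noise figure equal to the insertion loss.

Convert to linear (a loss of L dB is a gain of −L dB): F_i = 10^(NF_i/10), G_i = 10^(G_i,dB/10)
  Stage 1: F_1 = 10^(1.07/10) = 1.279, G_1 = 10^(17.3/10) = 53.70
  Stage 2: F_2 = 10^(2.19/10) = 1.656, G_2 = 10^(10.6/10) = 11.48
  Stage 3: F_3 = 10^(1.58/10) = 1.439, G_3 = 10^(−1.58/10) = 0.6950
Friis cascade:
  F = 1.279 + (1.656 − 1)/53.70 + (1.439 − 1)/616.6 = 1.292
NF = 10 log₁₀(1.292) = 1.11 dB

1.11 dB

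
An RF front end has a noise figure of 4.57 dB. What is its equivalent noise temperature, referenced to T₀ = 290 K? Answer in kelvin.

541 K

F = 10^(4.57/10) = 2.86418
T_e = (F − 1)·T₀ = (2.86418 − 1) × 290 = 541 K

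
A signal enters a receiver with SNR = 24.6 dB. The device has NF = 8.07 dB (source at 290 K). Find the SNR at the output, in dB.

16.53 dB

By definition F = SNR_in/SNR_out, so in dB: SNR_out = SNR_in − NF
SNR_out = 24.6 − 8.07 = 16.53 dB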